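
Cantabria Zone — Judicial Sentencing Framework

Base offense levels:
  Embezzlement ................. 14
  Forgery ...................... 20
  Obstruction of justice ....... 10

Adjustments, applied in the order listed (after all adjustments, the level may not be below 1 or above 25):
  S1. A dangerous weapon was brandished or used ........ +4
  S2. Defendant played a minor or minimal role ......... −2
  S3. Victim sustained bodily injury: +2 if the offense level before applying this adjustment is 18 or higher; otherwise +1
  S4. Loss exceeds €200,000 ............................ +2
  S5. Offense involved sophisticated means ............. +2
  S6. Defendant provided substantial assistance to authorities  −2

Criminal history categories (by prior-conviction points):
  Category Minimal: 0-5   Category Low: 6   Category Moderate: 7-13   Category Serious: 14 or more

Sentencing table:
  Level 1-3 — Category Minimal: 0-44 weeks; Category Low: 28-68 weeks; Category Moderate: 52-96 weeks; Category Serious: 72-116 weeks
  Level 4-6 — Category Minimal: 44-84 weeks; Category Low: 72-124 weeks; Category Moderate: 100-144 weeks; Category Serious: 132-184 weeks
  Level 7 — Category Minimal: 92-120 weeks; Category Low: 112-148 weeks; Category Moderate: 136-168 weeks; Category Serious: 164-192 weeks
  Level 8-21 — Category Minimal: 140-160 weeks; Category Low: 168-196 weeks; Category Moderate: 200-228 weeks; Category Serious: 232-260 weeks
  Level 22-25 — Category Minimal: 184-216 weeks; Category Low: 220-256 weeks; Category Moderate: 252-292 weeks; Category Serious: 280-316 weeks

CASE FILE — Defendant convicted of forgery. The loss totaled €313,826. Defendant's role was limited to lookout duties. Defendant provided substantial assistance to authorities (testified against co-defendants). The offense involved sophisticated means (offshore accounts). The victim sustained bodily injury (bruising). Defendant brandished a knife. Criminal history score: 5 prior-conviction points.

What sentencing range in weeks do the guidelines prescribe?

184-216 weeks

Base offense level for forgery: 20.
S1 applies: 20 + 4 = 24.
S2 applies: 24 − 2 = 22.
S3 applies (level before this adjustment is 22 ≥ 18, so +2): 22 + 2 = 24.
S4 applies: 24 + 2 = 26.
S5 applies: 26 + 2 = 28.
S6 applies: 28 − 2 = 26.
Level 26 exceeds the maximum of 25; capped at 25.
Final offense level: 25.
Criminal history: 5 prior points → Category Minimal (0-5).
Level 25 falls in the 22-25 band.
Grid: Level 22-25 × Category Minimal = 184-216 weeks.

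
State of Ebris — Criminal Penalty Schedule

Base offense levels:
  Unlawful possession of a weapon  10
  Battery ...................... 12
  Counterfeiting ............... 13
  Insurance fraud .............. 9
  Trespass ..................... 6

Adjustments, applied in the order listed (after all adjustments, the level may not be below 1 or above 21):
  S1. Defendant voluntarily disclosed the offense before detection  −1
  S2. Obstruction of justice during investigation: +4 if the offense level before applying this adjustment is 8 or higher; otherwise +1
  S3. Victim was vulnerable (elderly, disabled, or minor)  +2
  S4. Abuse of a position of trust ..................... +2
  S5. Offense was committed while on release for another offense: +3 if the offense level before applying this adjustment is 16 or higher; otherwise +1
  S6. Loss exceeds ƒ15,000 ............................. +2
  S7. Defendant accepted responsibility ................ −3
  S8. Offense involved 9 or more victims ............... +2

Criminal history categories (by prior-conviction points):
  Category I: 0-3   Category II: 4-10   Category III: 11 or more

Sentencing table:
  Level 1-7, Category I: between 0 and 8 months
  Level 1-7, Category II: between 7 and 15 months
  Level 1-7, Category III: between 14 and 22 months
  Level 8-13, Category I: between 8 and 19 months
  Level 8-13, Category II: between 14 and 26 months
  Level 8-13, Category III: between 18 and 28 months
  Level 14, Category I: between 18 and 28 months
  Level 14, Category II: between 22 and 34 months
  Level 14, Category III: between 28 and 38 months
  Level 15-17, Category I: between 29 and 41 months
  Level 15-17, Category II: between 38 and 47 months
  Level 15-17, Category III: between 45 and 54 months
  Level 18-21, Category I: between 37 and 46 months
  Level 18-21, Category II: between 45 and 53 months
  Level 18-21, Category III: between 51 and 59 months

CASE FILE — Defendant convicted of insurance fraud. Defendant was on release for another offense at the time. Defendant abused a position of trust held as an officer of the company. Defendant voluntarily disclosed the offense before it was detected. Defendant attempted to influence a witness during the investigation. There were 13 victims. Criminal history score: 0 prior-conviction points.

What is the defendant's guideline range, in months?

29-41 months

Base offense level for insurance fraud: 9.
S1 applies: 9 − 1 = 8.
S2 applies (level before this adjustment is 8 ≥ 8, so +4): 8 + 4 = 12.
S4 applies: 12 + 2 = 14.
S5 applies (level before this adjustment is 14 < 16, so +1): 14 + 1 = 15.
S7 does not apply.
S8 applies: 15 + 2 = 17.
Final offense level: 17.
Criminal history: 0 prior points → Category I (0-3).
Level 17 falls in the 15-17 band.
Grid: Level 15-17 × Category I = 29-41 months.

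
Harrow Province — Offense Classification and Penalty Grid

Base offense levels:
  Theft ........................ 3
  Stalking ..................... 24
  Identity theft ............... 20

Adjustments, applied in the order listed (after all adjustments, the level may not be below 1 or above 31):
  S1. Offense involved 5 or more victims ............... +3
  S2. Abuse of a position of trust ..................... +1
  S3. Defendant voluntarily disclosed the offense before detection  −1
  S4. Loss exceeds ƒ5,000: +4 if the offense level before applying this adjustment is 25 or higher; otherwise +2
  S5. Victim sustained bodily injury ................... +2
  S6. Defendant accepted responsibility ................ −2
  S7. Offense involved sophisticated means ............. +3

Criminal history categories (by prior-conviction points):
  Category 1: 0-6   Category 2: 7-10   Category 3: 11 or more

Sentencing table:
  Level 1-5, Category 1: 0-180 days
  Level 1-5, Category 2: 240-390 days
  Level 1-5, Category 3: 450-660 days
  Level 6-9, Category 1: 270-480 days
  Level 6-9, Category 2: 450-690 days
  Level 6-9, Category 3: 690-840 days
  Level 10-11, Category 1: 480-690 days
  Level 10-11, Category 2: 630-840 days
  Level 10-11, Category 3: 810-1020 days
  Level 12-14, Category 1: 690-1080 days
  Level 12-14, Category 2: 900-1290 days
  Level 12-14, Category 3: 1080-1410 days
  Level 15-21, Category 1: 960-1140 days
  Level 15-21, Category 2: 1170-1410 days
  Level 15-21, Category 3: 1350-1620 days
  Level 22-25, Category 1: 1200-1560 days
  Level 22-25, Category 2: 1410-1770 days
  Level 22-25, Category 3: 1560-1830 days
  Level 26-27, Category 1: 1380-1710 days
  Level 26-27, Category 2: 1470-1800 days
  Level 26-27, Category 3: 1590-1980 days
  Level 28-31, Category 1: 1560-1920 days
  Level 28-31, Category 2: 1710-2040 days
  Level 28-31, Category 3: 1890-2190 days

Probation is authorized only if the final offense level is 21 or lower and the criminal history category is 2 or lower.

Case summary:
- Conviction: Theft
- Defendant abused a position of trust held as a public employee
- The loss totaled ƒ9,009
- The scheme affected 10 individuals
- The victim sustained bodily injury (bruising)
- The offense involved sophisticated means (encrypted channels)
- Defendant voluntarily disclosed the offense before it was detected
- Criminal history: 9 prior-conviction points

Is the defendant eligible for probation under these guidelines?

Base offense level for theft: 3.
S1 applies: 3 + 3 = 6.
S2 applies: 6 + 1 = 7.
S3 applies: 7 − 1 = 6.
S4 applies (level before this adjustment is 6 < 25, so +2): 6 + 2 = 8.
S5 applies: 8 + 2 = 10.
S7 applies: 10 + 3 = 13.
Final offense level: 13.
Criminal history: 9 prior points → Category 2 (7-10).
Level 13 falls in the 12-14 band.
Grid: Level 12-14 × Category 2 = 900-1290 days.
Probation check: level 13 ≤ 21 and category 2 ≤ 2 → eligible.

Yes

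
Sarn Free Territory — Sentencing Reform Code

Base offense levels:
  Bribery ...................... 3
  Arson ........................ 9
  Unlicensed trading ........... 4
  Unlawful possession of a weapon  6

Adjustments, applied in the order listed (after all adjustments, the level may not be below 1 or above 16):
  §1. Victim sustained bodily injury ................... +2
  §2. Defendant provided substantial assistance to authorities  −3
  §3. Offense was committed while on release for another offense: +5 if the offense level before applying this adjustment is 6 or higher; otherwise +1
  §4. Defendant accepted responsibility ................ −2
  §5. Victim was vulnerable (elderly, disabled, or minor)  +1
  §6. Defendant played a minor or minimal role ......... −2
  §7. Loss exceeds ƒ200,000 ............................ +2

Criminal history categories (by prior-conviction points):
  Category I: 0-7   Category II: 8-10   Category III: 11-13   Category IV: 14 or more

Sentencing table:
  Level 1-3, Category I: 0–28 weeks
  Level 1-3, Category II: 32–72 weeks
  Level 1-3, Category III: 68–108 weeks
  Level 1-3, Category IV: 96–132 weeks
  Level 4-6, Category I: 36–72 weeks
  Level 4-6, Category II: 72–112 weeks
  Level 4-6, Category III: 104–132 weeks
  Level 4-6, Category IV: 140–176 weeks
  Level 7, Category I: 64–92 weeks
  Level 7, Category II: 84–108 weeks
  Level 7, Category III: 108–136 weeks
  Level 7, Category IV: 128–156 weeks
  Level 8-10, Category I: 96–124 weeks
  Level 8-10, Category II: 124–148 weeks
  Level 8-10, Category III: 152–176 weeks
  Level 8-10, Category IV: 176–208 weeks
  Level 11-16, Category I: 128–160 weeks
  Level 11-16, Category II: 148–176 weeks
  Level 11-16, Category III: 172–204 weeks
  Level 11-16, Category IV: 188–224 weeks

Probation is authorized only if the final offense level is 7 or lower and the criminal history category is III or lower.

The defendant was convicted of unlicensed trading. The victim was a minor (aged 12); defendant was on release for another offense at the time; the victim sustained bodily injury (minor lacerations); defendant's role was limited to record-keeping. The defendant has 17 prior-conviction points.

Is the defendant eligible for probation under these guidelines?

Base offense level for unlicensed trading: 4.
§1 applies: 4 + 2 = 6.
§2 does not apply.
§3 applies (level before this adjustment is 6 ≥ 6, so +5): 6 + 5 = 11.
§4 does not apply.
§5 applies: 11 + 1 = 12.
§6 applies: 12 − 2 = 10.
Final offense level: 10.
Criminal history: 17 prior points → Category IV (14+).
Level 10 falls in the 8-10 band.
Grid: Level 8-10 × Category IV = 176-208 weeks.
Probation check: level 10 > 7 and category IV > III → not eligible.

No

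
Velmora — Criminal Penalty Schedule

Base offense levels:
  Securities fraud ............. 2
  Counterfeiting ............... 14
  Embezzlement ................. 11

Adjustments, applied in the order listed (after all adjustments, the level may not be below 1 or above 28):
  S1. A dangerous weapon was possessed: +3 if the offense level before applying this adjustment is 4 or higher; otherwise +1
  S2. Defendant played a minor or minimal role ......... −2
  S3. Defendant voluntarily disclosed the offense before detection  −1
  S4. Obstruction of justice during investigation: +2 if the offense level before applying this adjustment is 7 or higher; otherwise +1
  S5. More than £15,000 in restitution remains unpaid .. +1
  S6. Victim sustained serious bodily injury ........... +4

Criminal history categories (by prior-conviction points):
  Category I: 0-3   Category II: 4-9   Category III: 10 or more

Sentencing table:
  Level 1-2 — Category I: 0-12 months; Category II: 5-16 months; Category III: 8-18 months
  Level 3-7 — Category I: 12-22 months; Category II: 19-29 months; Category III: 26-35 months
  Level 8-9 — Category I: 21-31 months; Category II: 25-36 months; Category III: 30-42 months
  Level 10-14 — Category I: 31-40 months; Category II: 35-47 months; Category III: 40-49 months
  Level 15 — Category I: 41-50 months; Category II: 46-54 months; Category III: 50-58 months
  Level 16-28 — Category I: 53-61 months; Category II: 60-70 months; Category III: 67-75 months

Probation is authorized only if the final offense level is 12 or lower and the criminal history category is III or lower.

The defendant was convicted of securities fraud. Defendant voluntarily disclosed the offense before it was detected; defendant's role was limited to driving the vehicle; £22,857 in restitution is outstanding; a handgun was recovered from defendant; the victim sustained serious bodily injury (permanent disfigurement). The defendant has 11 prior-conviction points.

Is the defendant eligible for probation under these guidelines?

Yes

Base offense level for securities fraud: 2.
S1 applies (level before this adjustment is 2 < 4, so +1): 2 + 1 = 3.
S2 applies: 3 − 2 = 1.
S3 applies: 1 − 1 = 0.
S4 does not apply.
S5 applies: 0 + 1 = 1.
S6 applies: 1 + 4 = 5.
Final offense level: 5.
Criminal history: 11 prior points → Category III (10+).
Level 5 falls in the 3-7 band.
Grid: Level 3-7 × Category III = 26-35 months.
Probation check: level 5 ≤ 12 and category III ≤ III → eligible.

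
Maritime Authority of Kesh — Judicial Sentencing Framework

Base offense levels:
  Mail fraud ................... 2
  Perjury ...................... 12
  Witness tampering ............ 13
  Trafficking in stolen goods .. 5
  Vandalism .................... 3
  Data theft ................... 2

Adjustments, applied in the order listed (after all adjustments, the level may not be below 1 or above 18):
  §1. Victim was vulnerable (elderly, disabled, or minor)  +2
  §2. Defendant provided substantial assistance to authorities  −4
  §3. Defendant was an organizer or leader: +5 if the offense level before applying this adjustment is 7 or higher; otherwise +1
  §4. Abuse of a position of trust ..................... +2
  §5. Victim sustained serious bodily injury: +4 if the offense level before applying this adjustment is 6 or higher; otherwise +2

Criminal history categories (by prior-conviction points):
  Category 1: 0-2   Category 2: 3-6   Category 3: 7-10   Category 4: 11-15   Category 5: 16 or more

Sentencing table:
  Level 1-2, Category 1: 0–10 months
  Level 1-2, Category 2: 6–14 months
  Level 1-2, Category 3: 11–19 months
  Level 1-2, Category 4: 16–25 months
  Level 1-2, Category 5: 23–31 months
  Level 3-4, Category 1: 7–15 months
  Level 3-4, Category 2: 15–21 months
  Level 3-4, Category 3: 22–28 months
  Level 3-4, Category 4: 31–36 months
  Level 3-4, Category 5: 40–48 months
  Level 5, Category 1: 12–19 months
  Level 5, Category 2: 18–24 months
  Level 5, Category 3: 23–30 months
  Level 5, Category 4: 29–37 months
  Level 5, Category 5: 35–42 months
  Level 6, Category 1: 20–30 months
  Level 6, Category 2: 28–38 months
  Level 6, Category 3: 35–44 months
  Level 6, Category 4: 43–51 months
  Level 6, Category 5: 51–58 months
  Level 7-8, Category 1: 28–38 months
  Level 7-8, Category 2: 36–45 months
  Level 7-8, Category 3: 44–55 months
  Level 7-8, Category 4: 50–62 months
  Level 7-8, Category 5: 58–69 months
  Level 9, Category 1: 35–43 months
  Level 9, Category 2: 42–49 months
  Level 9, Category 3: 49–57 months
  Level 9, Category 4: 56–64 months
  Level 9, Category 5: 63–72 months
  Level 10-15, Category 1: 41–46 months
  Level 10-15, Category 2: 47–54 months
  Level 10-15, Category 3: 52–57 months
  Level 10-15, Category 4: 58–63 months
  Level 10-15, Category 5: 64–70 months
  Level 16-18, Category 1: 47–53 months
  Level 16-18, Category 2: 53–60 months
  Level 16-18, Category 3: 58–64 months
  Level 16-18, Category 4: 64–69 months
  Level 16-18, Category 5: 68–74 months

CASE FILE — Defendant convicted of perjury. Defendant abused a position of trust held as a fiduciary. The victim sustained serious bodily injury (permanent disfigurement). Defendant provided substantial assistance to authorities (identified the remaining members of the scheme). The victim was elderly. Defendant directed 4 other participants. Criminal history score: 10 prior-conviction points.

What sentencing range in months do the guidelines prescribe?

58-64 months

Base offense level for perjury: 12.
§1 applies: 12 + 2 = 14.
§2 applies: 14 − 4 = 10.
§3 applies (level before this adjustment is 10 ≥ 7, so +5): 10 + 5 = 15.
§4 applies: 15 + 2 = 17.
§5 applies (level before this adjustment is 17 ≥ 6, so +4): 17 + 4 = 21.
Level 21 exceeds the maximum of 18; capped at 18.
Final offense level: 18.
Criminal history: 10 prior points → Category 3 (7-10).
Level 18 falls in the 16-18 band.
Grid: Level 16-18 × Category 3 = 58-64 months.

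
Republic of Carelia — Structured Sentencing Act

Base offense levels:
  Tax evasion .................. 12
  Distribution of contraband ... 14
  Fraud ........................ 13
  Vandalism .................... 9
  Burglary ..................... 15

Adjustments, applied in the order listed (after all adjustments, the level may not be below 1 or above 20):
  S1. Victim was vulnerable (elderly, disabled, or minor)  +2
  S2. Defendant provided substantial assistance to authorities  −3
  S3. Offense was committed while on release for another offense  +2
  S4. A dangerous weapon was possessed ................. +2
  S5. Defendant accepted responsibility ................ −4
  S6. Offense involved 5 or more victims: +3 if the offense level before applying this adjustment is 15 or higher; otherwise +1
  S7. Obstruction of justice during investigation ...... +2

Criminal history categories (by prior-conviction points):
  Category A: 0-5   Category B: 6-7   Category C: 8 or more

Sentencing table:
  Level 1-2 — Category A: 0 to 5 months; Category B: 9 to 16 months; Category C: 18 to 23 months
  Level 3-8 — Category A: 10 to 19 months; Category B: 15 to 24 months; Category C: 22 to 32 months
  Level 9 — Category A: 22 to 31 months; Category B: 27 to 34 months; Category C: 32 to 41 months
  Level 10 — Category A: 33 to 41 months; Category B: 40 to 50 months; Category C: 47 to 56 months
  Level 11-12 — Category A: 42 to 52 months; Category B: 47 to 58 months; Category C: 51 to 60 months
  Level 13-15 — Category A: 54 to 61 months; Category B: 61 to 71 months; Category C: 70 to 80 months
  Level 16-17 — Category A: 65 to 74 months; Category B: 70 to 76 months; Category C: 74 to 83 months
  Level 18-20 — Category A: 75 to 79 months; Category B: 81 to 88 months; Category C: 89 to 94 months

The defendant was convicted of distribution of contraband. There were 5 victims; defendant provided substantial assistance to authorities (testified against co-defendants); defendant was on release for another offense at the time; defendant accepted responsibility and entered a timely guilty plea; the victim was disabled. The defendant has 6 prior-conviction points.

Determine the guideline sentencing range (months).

Base offense level for distribution of contraband: 14.
S1 applies: 14 + 2 = 16.
S2 applies: 16 − 3 = 13.
S3 applies: 13 + 2 = 15.
S5 applies: 15 − 4 = 11.
S6 applies (level before this adjustment is 11 < 15, so +1): 11 + 1 = 12.
S7 does not apply.
Final offense level: 12.
Criminal history: 6 prior points → Category B (6-7).
Level 12 falls in the 11-12 band.
Grid: Level 11-12 × Category B = 47-58 months.

47-58 months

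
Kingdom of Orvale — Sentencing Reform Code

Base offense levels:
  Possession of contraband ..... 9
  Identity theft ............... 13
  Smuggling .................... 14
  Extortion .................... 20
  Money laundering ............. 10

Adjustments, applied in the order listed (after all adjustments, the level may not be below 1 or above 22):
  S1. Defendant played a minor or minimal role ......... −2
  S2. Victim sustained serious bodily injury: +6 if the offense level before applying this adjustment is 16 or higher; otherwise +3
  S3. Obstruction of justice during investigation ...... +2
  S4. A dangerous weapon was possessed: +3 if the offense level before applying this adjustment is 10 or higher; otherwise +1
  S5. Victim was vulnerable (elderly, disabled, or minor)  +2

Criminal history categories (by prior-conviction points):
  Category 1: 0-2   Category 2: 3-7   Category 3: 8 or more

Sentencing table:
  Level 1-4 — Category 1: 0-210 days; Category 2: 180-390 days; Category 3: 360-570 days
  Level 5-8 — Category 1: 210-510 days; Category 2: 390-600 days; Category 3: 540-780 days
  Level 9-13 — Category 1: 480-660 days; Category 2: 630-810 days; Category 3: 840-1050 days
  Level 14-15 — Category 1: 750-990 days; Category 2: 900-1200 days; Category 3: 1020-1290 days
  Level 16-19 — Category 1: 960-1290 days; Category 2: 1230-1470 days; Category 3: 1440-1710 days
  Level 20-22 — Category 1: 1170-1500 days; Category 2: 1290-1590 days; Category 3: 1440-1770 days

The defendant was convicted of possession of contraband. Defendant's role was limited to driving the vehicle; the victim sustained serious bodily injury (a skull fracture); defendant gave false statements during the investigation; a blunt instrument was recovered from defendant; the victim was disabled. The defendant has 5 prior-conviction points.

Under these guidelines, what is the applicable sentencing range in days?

1230-1470 days

Base offense level for possession of contraband: 9.
S1 applies: 9 − 2 = 7.
S2 applies (level before this adjustment is 7 < 16, so +3): 7 + 3 = 10.
S3 applies: 10 + 2 = 12.
S4 applies (level before this adjustment is 12 ≥ 10, so +3): 12 + 3 = 15.
S5 applies: 15 + 2 = 17.
Final offense level: 17.
Criminal history: 5 prior points → Category 2 (3-7).
Level 17 falls in the 16-19 band.
Grid: Level 16-19 × Category 2 = 1230-1470 days.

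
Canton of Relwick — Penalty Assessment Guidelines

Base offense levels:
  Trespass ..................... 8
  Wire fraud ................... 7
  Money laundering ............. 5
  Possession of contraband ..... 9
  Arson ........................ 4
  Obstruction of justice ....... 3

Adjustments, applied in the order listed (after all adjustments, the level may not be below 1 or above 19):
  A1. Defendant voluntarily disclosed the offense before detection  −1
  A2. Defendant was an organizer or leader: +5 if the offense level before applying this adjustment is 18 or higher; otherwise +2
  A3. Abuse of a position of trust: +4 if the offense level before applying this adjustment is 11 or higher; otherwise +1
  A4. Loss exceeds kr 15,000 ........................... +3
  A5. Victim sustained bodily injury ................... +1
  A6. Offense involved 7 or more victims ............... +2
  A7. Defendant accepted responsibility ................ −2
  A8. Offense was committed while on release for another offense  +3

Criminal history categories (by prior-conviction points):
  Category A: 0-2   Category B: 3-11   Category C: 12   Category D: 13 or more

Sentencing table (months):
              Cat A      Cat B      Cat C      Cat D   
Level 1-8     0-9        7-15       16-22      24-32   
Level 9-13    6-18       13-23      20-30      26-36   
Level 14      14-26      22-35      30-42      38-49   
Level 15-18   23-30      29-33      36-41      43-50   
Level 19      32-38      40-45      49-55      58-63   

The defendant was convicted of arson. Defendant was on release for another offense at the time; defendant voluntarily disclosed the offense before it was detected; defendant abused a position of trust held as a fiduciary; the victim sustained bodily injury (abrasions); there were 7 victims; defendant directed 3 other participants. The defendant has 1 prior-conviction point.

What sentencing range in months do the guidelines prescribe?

Base offense level for arson: 4.
A1 applies: 4 − 1 = 3.
A2 applies (level before this adjustment is 3 < 18, so +2): 3 + 2 = 5.
A3 applies (level before this adjustment is 5 < 11, so +1): 5 + 1 = 6.
A4 does not apply.
A5 applies: 6 + 1 = 7.
A6 applies: 7 + 2 = 9.
A7 does not apply.
A8 applies: 9 + 3 = 12.
Final offense level: 12.
Criminal history: 1 prior point → Category A (0-2).
Level 12 falls in the 9-13 band.
Grid: Level 9-13 × Category A = 6-18 months.

6-18 months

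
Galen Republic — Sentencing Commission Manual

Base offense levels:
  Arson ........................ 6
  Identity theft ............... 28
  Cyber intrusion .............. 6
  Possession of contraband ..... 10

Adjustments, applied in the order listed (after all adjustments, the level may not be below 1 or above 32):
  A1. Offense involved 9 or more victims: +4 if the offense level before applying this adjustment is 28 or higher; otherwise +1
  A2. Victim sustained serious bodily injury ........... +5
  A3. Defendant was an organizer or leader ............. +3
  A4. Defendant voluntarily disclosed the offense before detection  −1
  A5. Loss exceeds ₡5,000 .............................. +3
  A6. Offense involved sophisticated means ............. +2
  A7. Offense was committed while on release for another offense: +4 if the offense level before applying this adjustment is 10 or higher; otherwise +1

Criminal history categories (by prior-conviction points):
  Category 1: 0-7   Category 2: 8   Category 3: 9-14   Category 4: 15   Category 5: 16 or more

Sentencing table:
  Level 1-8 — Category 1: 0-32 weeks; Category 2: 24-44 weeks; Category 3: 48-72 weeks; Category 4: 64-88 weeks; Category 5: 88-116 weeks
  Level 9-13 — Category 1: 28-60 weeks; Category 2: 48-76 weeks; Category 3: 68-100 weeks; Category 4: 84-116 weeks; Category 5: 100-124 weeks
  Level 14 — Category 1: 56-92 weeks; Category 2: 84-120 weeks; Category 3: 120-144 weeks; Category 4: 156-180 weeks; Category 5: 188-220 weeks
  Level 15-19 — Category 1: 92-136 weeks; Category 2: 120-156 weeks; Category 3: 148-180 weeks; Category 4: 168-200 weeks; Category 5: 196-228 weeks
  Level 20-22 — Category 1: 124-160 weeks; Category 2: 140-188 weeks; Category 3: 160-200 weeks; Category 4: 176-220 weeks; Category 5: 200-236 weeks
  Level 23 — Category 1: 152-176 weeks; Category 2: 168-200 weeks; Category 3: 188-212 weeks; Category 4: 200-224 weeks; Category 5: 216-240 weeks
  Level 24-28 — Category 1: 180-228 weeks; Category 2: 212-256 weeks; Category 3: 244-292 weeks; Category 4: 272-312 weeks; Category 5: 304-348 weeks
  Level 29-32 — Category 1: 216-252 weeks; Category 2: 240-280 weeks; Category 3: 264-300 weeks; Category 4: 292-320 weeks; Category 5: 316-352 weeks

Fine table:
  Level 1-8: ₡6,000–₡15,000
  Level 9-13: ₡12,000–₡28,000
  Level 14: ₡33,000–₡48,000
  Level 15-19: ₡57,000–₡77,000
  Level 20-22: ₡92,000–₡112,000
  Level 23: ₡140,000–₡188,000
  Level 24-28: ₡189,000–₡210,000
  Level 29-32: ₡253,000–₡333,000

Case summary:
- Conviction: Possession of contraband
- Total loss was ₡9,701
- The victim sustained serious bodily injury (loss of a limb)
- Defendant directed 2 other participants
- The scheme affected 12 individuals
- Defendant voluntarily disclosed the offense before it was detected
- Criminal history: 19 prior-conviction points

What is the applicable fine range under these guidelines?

₡92,000–₡112,000

Base offense level for possession of contraband: 10.
A1 applies (level before this adjustment is 10 < 28, so +1): 10 + 1 = 11.
A2 applies: 11 + 5 = 16.
A3 applies: 16 + 3 = 19.
A4 applies: 19 − 1 = 18.
A5 applies: 18 + 3 = 21.
A6 does not apply.
Final offense level: 21.
Level 21 falls in the 20-22 band.
Fine table: Level 20-22 → ₡92,000–₡112,000.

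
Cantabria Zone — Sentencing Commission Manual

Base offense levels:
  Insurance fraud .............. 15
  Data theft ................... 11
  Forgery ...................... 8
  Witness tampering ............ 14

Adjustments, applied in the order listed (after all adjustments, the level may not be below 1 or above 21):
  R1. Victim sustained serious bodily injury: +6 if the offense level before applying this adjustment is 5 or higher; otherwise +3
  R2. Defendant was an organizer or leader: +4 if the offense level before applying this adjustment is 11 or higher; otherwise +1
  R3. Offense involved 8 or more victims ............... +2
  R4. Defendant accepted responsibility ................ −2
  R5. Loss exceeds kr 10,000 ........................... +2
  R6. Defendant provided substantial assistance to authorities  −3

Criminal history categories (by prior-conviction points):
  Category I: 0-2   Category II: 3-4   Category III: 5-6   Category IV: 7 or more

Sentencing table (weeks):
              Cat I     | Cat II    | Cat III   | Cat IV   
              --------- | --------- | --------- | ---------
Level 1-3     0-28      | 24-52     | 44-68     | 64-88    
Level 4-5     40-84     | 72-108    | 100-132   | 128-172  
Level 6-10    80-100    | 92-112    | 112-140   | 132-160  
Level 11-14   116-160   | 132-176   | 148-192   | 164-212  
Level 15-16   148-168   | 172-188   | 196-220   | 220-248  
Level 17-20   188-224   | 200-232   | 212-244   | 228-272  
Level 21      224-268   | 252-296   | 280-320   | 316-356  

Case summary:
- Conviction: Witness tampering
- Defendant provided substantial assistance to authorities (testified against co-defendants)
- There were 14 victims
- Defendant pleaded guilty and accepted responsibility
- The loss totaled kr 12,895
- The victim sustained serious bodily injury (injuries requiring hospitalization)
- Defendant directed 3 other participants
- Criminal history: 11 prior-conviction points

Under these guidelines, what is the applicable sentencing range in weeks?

Base offense level for witness tampering: 14.
R1 applies (level before this adjustment is 14 ≥ 5, so +6): 14 + 6 = 20.
R2 applies (level before this adjustment is 20 ≥ 11, so +4): 20 + 4 = 24.
R3 applies: 24 + 2 = 26.
R4 applies: 26 − 2 = 24.
R5 applies: 24 + 2 = 26.
R6 applies: 26 − 3 = 23.
Level 23 exceeds the maximum of 21; capped at 21.
Final offense level: 21.
Criminal history: 11 prior points → Category IV (7+).
Level 21 falls in the 21 band.
Grid: Level 21 × Category IV = 316-356 weeks.

316-356 weeks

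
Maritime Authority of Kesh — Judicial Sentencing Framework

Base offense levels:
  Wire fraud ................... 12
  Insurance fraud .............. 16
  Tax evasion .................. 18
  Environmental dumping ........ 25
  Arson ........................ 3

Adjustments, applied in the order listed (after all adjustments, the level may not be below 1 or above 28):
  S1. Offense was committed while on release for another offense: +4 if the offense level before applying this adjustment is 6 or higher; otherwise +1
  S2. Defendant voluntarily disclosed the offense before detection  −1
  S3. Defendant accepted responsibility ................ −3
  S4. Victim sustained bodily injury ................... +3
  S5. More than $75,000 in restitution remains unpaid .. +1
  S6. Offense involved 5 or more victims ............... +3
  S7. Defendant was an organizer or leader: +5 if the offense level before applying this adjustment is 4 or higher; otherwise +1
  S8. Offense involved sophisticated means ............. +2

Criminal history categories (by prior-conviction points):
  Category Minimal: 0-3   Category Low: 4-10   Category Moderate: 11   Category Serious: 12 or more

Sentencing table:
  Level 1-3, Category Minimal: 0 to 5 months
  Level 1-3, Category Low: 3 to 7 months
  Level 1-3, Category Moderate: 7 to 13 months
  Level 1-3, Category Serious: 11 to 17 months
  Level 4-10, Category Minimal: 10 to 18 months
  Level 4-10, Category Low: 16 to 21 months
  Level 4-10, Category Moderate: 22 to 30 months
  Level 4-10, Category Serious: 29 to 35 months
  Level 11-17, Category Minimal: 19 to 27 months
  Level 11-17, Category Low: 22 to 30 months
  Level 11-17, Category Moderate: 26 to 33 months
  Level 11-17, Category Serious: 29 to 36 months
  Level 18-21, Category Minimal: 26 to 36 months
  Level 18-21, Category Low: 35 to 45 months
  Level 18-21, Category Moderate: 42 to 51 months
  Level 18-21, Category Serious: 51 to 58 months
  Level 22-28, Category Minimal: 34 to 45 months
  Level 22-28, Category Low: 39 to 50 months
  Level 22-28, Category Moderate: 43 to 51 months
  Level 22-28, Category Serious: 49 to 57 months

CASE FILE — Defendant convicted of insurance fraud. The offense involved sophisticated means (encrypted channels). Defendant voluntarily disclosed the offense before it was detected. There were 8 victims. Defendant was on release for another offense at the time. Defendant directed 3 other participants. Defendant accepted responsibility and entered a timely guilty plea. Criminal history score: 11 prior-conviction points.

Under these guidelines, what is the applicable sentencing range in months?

Base offense level for insurance fraud: 16.
S1 applies (level before this adjustment is 16 ≥ 6, so +4): 16 + 4 = 20.
S2 applies: 20 − 1 = 19.
S3 applies: 19 − 3 = 16.
S4 does not apply.
S5 does not apply.
S6 applies: 16 + 3 = 19.
S7 applies (level before this adjustment is 19 ≥ 4, so +5): 19 + 5 = 24.
S8 applies: 24 + 2 = 26.
Final offense level: 26.
Criminal history: 11 prior points → Category Moderate (11).
Level 26 falls in the 22-28 band.
Grid: Level 22-28 × Category Moderate = 43-51 months.

43-51 months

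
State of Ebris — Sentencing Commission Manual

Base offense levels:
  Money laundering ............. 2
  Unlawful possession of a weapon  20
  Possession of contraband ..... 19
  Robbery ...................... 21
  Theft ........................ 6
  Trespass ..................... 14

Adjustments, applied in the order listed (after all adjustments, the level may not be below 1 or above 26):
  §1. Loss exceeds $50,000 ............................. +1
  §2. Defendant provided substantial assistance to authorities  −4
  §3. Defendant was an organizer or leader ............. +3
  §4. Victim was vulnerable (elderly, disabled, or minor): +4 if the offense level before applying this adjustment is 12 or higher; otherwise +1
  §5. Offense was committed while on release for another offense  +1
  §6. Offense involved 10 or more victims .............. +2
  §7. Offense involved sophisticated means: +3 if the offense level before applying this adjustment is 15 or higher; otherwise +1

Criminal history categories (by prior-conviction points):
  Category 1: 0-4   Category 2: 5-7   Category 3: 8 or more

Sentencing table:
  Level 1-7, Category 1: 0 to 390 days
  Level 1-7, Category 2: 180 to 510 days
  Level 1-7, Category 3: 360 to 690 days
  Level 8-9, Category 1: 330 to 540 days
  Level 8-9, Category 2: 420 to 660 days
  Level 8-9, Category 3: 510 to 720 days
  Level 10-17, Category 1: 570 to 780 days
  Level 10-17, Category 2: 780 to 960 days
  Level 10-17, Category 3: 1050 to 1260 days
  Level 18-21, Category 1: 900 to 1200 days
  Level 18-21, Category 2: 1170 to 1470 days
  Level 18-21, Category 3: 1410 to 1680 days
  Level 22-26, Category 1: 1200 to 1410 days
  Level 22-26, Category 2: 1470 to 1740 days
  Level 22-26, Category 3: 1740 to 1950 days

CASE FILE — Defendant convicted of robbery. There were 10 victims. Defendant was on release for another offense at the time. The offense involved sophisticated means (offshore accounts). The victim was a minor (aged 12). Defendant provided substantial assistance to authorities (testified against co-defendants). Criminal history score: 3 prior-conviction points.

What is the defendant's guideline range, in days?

Base offense level for robbery: 21.
§2 applies: 21 − 4 = 17.
§4 applies (level before this adjustment is 17 ≥ 12, so +4): 17 + 4 = 21.
§5 applies: 21 + 1 = 22.
§6 applies: 22 + 2 = 24.
§7 applies (level before this adjustment is 24 ≥ 15, so +3): 24 + 3 = 27.
Level 27 exceeds the maximum of 26; capped at 26.
Final offense level: 26.
Criminal history: 3 prior points → Category 1 (0-4).
Level 26 falls in the 22-26 band.
Grid: Level 22-26 × Category 1 = 1200-1410 days.

1200-1410 days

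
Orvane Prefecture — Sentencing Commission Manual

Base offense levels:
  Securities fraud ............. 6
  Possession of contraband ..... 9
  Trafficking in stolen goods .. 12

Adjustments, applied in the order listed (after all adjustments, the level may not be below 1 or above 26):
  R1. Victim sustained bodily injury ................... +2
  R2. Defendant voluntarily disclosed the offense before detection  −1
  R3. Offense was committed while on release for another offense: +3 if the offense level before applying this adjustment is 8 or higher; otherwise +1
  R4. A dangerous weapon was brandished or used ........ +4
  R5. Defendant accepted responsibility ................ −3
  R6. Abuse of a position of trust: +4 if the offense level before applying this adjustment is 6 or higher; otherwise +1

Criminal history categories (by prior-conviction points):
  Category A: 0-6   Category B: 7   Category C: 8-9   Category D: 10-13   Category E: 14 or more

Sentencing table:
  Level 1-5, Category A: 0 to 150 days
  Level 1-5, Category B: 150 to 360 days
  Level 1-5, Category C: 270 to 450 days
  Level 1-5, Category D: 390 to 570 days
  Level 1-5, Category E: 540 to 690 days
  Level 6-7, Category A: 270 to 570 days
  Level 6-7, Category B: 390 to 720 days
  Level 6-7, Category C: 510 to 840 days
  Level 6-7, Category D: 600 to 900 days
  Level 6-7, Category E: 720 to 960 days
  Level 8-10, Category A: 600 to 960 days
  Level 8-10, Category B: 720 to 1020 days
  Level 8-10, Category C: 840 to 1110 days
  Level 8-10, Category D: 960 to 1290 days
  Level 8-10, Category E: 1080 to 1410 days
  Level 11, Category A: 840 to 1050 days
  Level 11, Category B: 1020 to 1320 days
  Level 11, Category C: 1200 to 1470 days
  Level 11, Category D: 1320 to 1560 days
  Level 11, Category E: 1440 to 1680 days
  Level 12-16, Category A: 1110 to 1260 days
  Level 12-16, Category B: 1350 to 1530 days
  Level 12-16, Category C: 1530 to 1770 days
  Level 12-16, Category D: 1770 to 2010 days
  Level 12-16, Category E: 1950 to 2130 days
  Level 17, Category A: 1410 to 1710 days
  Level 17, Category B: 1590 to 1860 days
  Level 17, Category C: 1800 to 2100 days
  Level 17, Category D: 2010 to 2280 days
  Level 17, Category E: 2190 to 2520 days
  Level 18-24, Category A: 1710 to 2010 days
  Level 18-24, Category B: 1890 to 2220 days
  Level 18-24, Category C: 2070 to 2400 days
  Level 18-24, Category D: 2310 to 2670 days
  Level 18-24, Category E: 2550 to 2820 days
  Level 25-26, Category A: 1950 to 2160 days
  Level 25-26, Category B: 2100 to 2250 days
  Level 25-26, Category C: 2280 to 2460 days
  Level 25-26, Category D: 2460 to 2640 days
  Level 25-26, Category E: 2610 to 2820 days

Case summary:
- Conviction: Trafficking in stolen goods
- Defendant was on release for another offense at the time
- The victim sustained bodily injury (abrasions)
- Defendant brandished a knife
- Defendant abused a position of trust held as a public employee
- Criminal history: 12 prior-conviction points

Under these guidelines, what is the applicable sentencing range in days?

Base offense level for trafficking in stolen goods: 12.
R1 applies: 12 + 2 = 14.
R2 does not apply.
R3 applies (level before this adjustment is 14 ≥ 8, so +3): 14 + 3 = 17.
R4 applies: 17 + 4 = 21.
R5 does not apply.
R6 applies (level before this adjustment is 21 ≥ 6, so +4): 21 + 4 = 25.
Final offense level: 25.
Criminal history: 12 prior points → Category D (10-13).
Level 25 falls in the 25-26 band.
Grid: Level 25-26 × Category D = 2460-2640 days.

2460-2640 days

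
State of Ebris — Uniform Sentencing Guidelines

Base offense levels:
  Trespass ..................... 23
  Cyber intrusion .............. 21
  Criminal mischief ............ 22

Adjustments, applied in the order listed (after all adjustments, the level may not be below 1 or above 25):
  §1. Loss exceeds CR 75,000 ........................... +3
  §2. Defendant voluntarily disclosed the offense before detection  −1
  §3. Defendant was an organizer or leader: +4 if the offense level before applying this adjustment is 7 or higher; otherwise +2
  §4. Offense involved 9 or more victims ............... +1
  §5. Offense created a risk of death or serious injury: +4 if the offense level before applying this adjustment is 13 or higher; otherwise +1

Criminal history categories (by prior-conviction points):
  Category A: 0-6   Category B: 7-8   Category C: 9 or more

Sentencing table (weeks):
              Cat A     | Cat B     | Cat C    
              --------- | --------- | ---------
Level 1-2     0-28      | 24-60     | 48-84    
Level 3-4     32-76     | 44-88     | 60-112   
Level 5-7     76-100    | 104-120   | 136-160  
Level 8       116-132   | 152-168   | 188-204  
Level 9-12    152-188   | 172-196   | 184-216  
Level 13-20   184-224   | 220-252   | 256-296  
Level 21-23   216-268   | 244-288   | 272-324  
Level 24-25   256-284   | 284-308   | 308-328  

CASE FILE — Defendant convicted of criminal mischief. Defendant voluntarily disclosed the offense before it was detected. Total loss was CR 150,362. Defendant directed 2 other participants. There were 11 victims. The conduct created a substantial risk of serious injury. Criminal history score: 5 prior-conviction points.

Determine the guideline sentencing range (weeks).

Base offense level for criminal mischief: 22.
§1 applies: 22 + 3 = 25.
§2 applies: 25 − 1 = 24.
§3 applies (level before this adjustment is 24 ≥ 7, so +4): 24 + 4 = 28.
§4 applies: 28 + 1 = 29.
§5 applies (level before this adjustment is 29 ≥ 13, so +4): 29 + 4 = 33.
Level 33 exceeds the maximum of 25; capped at 25.
Final offense level: 25.
Criminal history: 5 prior points → Category A (0-6).
Level 25 falls in the 24-25 band.
Grid: Level 24-25 × Category A = 256-284 weeks.

256-284 weeks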